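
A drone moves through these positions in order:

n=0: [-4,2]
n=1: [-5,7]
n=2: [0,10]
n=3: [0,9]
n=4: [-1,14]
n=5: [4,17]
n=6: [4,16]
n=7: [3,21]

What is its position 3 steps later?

Step-to-step displacements: [-1,+5], [+5,+3], [+0,-1], [-1,+5], [+5,+3], [+0,-1], [-1,+5] — a repeating cycle of length 3.
step 8: apply [+5,+3] → [8,24]
step 9: apply [+0,-1] → [8,23]
step 10: apply [-1,+5] → [7,28]

[7,28]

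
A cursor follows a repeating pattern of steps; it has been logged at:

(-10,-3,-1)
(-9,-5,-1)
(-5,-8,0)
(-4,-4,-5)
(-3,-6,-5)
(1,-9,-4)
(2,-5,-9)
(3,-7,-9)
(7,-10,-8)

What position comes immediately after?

(8,-6,-13)

The moves between consecutive positions are (+1,-2,+0), (+4,-3,+1), (+1,+4,-5), (+1,-2,+0), (+4,-3,+1), (+1,+4,-5), (+1,-2,+0), (+4,-3,+1); they repeat the 3-cycle [(+1,-2,+0), (+4,-3,+1), (+1,+4,-5)].
step 9: apply (+1,+4,-5) → (8,-6,-13)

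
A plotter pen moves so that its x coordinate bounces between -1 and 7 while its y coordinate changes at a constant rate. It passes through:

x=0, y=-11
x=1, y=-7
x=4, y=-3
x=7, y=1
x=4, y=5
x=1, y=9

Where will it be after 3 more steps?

The x coordinate travels 3 per step and bounces off the walls at -1 and 7.
  step 6: 1 → 0
  step 7: 0 → 3
  step 8: 3 → 6
The y coordinate changes by +4 each step: at step 8 it is 21.

x=6, y=21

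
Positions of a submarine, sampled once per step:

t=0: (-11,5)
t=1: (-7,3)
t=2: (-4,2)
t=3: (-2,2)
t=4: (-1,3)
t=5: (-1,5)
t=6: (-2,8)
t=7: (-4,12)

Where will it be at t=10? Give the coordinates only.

Taking differences between consecutive positions: (+4,-2), (+3,-1), (+2,+0), (+1,+1), (+0,+2), (-1,+3), (-2,+4). These grow by (-1,+1) each step.
step 8: (-4,12) + (-3,+5) → (-7,17)
step 9: (-7,17) + (-4,+6) → (-11,23)
step 10: (-11,23) + (-5,+7) → (-16,30)

(-16,30)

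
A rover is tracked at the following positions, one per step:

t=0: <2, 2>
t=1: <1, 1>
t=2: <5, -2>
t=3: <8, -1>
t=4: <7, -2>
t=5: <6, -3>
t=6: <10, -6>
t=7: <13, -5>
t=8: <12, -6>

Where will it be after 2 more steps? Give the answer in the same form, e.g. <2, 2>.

<15, -10>

The moves between consecutive positions are <-1, -1>, <+4, -3>, <+3, +1>, <-1, -1>, <-1, -1>, <+4, -3>, <+3, +1>, <-1, -1>; they repeat the 4-cycle [<-1, -1>, <+4, -3>, <+3, +1>, <-1, -1>].
step 9: apply <-1, -1> → <11, -7>
step 10: apply <+4, -3> → <15, -10>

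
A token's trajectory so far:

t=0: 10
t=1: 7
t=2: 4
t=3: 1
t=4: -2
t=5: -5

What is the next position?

Each step adds -3 to the position.
step 6: -5 − 3 → -8

-8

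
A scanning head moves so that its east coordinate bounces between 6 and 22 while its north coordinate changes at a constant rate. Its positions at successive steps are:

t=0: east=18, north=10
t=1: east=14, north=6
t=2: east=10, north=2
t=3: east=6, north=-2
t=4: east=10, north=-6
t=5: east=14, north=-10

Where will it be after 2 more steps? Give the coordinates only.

The east coordinate travels 4 per step and bounces off the walls at 6 and 22.
  step 6: 14 → 18
  step 7: 18 → 22
The north coordinate changes by -4 each step: at step 7 it is -18.

east=22, north=-18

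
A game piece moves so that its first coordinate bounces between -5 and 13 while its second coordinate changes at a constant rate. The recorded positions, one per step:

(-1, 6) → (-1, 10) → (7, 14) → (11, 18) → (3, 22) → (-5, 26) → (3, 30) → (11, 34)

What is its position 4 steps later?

(7, 50)

The first coordinate travels 8 per step and bounces off the walls at -5 and 13.
  step 8: 11 → 7
  step 9: 7 → -1
  step 10: -1 → -1
  step 11: -1 → 7
The second coordinate changes by +4 each step: at step 11 it is 50.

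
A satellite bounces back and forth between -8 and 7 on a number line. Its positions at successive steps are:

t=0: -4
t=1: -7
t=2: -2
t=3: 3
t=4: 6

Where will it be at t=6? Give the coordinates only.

-4

The value travels 5 per step and bounces off the walls at -8 and 7.
  step 5: 6 → 1
  step 6: 1 → -4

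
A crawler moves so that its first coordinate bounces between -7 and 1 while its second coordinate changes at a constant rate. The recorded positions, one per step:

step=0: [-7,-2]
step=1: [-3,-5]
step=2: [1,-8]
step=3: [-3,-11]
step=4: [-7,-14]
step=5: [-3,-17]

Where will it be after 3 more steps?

The first coordinate travels 4 per step and bounces off the walls at -7 and 1.
  step 6: -3 → 1
  step 7: 1 → -3
  step 8: -3 → -7
The second coordinate changes by -3 each step: at step 8 it is -26.

[-7,-26]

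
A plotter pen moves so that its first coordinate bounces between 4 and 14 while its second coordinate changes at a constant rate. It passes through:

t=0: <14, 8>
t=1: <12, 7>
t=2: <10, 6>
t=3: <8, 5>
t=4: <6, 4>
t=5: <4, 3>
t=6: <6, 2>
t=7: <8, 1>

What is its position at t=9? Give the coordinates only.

<12, -1>

The first coordinate travels 2 per step and bounces off the walls at 4 and 14.
  step 8: 8 → 10
  step 9: 10 → 12
The second coordinate changes by -1 each step: at step 9 it is -1.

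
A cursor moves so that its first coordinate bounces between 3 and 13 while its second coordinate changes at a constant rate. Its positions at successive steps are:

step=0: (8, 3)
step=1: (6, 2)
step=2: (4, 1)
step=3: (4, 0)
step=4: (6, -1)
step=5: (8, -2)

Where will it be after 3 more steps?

The first coordinate travels 2 per step and bounces off the walls at 3 and 13.
  step 6: 8 → 10
  step 7: 10 → 12
  step 8: 12 → 12
The second coordinate changes by -1 each step: at step 8 it is -5.

(12, -5)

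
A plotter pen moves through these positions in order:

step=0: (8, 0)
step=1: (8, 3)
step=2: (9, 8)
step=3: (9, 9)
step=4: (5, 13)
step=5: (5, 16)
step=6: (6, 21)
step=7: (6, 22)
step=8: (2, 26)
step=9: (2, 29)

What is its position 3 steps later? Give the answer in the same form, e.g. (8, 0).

Differencing gives (+0, +3), (+1, +5), (+0, +1), (-4, +4), (+0, +3), (+1, +5), (+0, +1), (-4, +4), (+0, +3). This is the pattern (+0, +3), (+1, +5), (+0, +1), (-4, +4) repeated.
step 10: apply (+1, +5) → (3, 34)
step 11: apply (+0, +1) → (3, 35)
step 12: apply (-4, +4) → (-1, 39)

(-1, 39)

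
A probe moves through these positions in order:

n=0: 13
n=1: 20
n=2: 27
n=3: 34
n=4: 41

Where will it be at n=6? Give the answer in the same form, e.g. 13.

The position changes by +7 every step.
step 5: 41 + 7 → 48
step 6: 48 + 7 → 55

55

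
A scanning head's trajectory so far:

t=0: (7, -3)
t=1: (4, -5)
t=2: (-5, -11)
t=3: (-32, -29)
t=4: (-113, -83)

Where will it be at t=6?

Consecutive displacements (-3, -2), (-9, -6), (-27, -18), (-81, -54) scale by a factor of 3 each step.
step 5: (-113, -83) + (-243, -162) → (-356, -245)
step 6: (-356, -245) + (-729, -486) → (-1085, -731)

(-1085, -731)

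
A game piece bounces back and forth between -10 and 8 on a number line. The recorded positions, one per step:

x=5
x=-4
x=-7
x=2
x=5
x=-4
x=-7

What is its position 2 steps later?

The value travels 9 per step and bounces off the walls at -10 and 8.
  step 7: -7 → 2
  step 8: 2 → 5

x=5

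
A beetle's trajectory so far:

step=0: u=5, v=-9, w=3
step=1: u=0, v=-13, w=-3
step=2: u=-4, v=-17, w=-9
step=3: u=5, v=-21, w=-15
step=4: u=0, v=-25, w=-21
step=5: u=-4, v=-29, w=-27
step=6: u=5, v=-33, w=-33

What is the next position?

u=0, v=-37, w=-39

The u coordinate repeats the cycle [5, 0, -4] with period 3; step 7 mod 3 = 1, giving 0.
The v coordinate changes by -4 each step, so at step 7 it is -9 + 7·(-4) = -37.
The w coordinate changes by -6 each step, so at step 7 it is 3 + 7·(-6) = -39.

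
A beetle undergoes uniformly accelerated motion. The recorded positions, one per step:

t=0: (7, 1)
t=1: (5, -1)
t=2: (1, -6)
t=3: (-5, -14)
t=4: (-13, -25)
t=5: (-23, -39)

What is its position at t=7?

(-49, -76)

Successive displacements: (-2, -2), (-4, -5), (-6, -8), (-8, -11), (-10, -14) — each changes by (-2, -3).
step 6: (-23, -39) + (-12, -17) → (-35, -56)
step 7: (-35, -56) + (-14, -20) → (-49, -76)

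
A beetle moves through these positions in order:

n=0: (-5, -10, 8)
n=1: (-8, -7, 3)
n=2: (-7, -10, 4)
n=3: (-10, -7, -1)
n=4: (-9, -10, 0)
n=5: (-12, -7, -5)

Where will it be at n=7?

The moves between consecutive positions are (-3, +3, -5), (+1, -3, +1), (-3, +3, -5), (+1, -3, +1), (-3, +3, -5); they repeat the 2-cycle [(-3, +3, -5), (+1, -3, +1)].
step 6: apply (+1, -3, +1) → (-11, -10, -4)
step 7: apply (-3, +3, -5) → (-14, -7, -9)

(-14, -7, -9)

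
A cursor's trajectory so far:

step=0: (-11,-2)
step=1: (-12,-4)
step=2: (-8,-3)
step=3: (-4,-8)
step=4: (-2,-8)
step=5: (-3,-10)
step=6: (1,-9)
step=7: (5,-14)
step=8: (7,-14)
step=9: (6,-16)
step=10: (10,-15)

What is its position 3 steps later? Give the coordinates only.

The moves between consecutive positions are (-1,-2), (+4,+1), (+4,-5), (+2,+0), (-1,-2), (+4,+1), (+4,-5), (+2,+0), (-1,-2), (+4,+1); they repeat the 4-cycle [(-1,-2), (+4,+1), (+4,-5), (+2,+0)].
step 11: apply (+4,-5) → (14,-20)
step 12: apply (+2,+0) → (16,-20)
step 13: apply (-1,-2) → (15,-22)

(15,-22)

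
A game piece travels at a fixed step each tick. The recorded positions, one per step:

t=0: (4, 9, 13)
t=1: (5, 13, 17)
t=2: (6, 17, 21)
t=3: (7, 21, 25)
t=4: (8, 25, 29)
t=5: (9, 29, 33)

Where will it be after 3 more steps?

The position changes by (+1, +4, +4) every step.
step 6: (9, 29, 33) + (+1, +4, +4) → (10, 33, 37)
step 7: (10, 33, 37) + (+1, +4, +4) → (11, 37, 41)
step 8: (11, 37, 41) + (+1, +4, +4) → (12, 41, 45)

(12, 41, 45)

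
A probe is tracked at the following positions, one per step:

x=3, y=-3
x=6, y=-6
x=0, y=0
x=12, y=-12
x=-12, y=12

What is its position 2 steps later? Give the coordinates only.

x=-60, y=60

The jumps are (+3,-3), (-6,+6), (+12,-12), (-24,+24) — a geometric progression with ratio -2.
step 5: x=-12, y=12 + (+48,-48) → x=36, y=-36
step 6: x=36, y=-36 + (-96,+96) → x=-60, y=60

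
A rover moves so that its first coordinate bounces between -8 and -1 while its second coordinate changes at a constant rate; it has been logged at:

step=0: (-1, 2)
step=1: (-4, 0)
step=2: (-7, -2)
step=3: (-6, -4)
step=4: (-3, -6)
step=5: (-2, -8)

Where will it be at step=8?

(-5, -14)

The first coordinate travels 3 per step and bounces off the walls at -8 and -1.
  step 6: -2 → -5
  step 7: -5 → -8
  step 8: -8 → -5
The second coordinate changes by -2 each step: at step 8 it is -14.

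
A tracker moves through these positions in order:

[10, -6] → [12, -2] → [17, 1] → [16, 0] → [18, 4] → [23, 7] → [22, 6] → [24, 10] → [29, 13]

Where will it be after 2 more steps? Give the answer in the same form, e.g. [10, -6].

[30, 16]

The moves between consecutive positions are [+2, +4], [+5, +3], [-1, -1], [+2, +4], [+5, +3], [-1, -1], [+2, +4], [+5, +3]; they repeat the 3-cycle [[+2, +4], [+5, +3], [-1, -1]].
step 9: apply [-1, -1] → [28, 12]
step 10: apply [+2, +4] → [30, 16]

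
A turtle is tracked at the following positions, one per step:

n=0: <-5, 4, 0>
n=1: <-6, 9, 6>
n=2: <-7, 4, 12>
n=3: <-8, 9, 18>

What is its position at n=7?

<-12, 9, 42>

The first coordinate changes by -1 each step, so at step 7 it is -5 + 7·(-1) = -12.
The second coordinate repeats the cycle [4, 9] with period 2; step 7 mod 2 = 1, giving 9.
The third coordinate changes by +6 each step, so at step 7 it is 0 + 7·(6) = 42.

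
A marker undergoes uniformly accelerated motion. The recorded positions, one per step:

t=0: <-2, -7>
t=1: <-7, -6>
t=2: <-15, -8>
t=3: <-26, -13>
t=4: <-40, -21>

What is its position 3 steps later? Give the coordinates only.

<-100, -63>

Successive displacements: <-5, +1>, <-8, -2>, <-11, -5>, <-14, -8> — each changes by <-3, -3>.
step 5: <-40, -21> + <-17, -11> → <-57, -32>
step 6: <-57, -32> + <-20, -14> → <-77, -46>
step 7: <-77, -46> + <-23, -17> → <-100, -63>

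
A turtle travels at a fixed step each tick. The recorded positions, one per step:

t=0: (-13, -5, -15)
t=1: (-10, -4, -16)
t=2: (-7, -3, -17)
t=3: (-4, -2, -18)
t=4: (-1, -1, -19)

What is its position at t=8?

(11, 3, -23)

Each step adds (+3, +1, -1) to the position.
step 5: (-1, -1, -19) + (+3, +1, -1) → (2, 0, -20)
step 6: (2, 0, -20) + (+3, +1, -1) → (5, 1, -21)
step 7: (5, 1, -21) + (+3, +1, -1) → (8, 2, -22)
step 8: (8, 2, -22) + (+3, +1, -1) → (11, 3, -23)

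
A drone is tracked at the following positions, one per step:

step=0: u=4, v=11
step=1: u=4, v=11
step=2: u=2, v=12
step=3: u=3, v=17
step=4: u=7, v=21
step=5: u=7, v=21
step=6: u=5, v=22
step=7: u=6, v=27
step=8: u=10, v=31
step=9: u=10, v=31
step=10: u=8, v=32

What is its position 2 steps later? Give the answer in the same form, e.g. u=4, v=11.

Differencing gives (+0, +0), (-2, +1), (+1, +5), (+4, +4), (+0, +0), (-2, +1), (+1, +5), (+4, +4), (+0, +0), (-2, +1). This is the pattern (+0, +0), (-2, +1), (+1, +5), (+4, +4) repeated.
step 11: apply (+1, +5) → u=9, v=37
step 12: apply (+4, +4) → u=13, v=41

u=13, v=41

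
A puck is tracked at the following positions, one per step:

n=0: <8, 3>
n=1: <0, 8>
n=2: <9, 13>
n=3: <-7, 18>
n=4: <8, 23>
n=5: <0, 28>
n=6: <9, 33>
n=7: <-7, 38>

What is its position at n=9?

The first coordinate repeats the cycle [8, 0, 9, -7] with period 4; step 9 mod 4 = 1, giving 0.
The second coordinate changes by +5 each step, so at step 9 it is 3 + 9·(5) = 48.

<0, 48>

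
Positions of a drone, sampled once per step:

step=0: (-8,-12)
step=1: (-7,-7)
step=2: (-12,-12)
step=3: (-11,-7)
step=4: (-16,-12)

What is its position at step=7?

(-19,-7)

The moves between consecutive positions are (+1,+5), (-5,-5), (+1,+5), (-5,-5); they repeat the 2-cycle [(+1,+5), (-5,-5)].
step 5: apply (+1,+5) → (-15,-7)
step 6: apply (-5,-5) → (-20,-12)
step 7: apply (+1,+5) → (-19,-7)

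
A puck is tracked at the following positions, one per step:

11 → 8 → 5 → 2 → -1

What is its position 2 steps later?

-7

The position changes by -3 every step.
step 5: -1 − 3 → -4
step 6: -4 − 3 → -7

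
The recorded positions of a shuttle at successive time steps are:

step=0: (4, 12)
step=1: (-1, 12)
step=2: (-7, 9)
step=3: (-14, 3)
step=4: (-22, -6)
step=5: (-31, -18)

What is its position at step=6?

Successive displacements: (-5, +0), (-6, -3), (-7, -6), (-8, -9), (-9, -12) — each changes by (-1, -3).
step 6: (-31, -18) + (-10, -15) → (-41, -33)

(-41, -33)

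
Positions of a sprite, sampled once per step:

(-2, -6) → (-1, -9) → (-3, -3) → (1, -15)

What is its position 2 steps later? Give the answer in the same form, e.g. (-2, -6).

Step-to-step displacements: (+1, -3), (-2, +6), (+4, -12); each is -2× the previous.
step 4: (1, -15) + (-8, +24) → (-7, 9)
step 5: (-7, 9) + (+16, -48) → (9, -39)

(9, -39)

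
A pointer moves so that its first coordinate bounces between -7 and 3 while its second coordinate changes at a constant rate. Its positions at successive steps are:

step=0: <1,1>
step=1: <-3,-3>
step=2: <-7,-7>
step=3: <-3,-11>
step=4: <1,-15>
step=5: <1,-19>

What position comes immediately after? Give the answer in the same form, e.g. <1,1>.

<-3,-23>

The first coordinate travels 4 per step and bounces off the walls at -7 and 3.
  step 6: 1 → -3
The second coordinate changes by -4 each step: at step 6 it is -23.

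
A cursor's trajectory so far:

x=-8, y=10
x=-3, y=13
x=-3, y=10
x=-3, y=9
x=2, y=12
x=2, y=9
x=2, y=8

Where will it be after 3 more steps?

Differencing gives (+5,+3), (+0,-3), (+0,-1), (+5,+3), (+0,-3), (+0,-1). This is the pattern (+5,+3), (+0,-3), (+0,-1) repeated.
step 7: apply (+5,+3) → x=7, y=11
step 8: apply (+0,-3) → x=7, y=8
step 9: apply (+0,-1) → x=7, y=7

x=7, y=7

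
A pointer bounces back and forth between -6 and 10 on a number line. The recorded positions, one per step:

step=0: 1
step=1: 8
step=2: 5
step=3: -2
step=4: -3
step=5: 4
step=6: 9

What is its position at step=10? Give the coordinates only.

7

The value reflects between -6 and 10, moving 7 per step.
  step 7: 9 → 2
  step 8: 2 → -5
  step 9: -5 → 0
  step 10: 0 → 7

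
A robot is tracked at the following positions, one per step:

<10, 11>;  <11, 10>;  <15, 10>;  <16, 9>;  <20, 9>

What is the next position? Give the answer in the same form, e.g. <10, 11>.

<21, 8>

Differencing gives <+1, -1>, <+4, +0>, <+1, -1>, <+4, +0>. This is the pattern <+1, -1>, <+4, +0> repeated.
step 5: apply <+1, -1> → <21, 8>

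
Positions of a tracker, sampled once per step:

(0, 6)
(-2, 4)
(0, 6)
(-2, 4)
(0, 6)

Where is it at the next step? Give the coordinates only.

(-2, 4)

Step-to-step displacements: (-2, -2), (+2, +2), (-2, -2), (+2, +2); each is -1× the previous.
step 5: (0, 6) + (-2, -2) → (-2, 4)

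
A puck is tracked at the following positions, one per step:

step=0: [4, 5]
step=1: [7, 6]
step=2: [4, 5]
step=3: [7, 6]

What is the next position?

The jumps are [+3, +1], [-3, -1], [+3, +1] — a geometric progression with ratio -1.
step 4: [7, 6] + [-3, -1] → [4, 5]

[4, 5]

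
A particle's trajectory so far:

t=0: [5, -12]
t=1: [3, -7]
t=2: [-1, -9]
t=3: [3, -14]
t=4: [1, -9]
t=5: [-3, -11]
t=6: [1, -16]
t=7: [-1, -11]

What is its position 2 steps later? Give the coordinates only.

[-1, -18]

Differencing gives [-2, +5], [-4, -2], [+4, -5], [-2, +5], [-4, -2], [+4, -5], [-2, +5]. This is the pattern [-2, +5], [-4, -2], [+4, -5] repeated.
step 8: apply [-4, -2] → [-5, -13]
step 9: apply [+4, -5] → [-1, -18]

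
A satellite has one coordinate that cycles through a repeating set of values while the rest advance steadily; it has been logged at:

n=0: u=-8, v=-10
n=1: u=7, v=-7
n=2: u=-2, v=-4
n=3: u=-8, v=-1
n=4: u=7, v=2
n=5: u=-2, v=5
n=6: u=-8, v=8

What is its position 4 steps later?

u=7, v=20

U: cycles through -8, 7, -2 every 3 steps. Step 10 lands at position 1 of the cycle → 7.
V: linear, +3 per step → 20 at step 10.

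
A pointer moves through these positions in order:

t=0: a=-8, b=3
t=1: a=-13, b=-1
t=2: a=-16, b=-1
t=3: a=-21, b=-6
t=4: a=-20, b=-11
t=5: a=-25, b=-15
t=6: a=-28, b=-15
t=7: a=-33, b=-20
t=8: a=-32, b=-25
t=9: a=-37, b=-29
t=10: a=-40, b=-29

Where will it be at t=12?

Differencing gives (-5,-4), (-3,+0), (-5,-5), (+1,-5), (-5,-4), (-3,+0), (-5,-5), (+1,-5), (-5,-4), (-3,+0). This is the pattern (-5,-4), (-3,+0), (-5,-5), (+1,-5) repeated.
step 11: apply (-5,-5) → a=-45, b=-34
step 12: apply (+1,-5) → a=-44, b=-39

a=-44, b=-39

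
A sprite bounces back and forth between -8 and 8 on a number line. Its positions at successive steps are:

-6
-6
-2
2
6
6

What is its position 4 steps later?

-6

The value travels 4 per step and bounces off the walls at -8 and 8.
  step 6: 6 → 2
  step 7: 2 → -2
  step 8: -2 → -6
  step 9: -6 → -6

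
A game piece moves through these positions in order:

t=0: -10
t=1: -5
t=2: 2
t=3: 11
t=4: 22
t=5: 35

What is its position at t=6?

50

First differences are +5, +7, +9, +11, +13; their common second difference is +2 (constant acceleration).
step 6: 35 + 15 → 50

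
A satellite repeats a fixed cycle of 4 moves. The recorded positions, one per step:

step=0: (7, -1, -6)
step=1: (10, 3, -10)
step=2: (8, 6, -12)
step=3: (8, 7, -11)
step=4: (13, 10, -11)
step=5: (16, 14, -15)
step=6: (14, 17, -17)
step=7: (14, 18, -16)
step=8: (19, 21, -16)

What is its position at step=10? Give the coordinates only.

Step-to-step displacements: (+3, +4, -4), (-2, +3, -2), (+0, +1, +1), (+5, +3, +0), (+3, +4, -4), (-2, +3, -2), (+0, +1, +1), (+5, +3, +0) — a repeating cycle of length 4.
step 9: apply (+3, +4, -4) → (22, 25, -20)
step 10: apply (-2, +3, -2) → (20, 28, -22)

(20, 28, -22)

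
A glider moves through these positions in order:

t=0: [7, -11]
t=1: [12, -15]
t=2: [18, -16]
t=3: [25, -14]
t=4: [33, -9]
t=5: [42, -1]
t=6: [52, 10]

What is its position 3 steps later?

Taking differences between consecutive positions: [+5, -4], [+6, -1], [+7, +2], [+8, +5], [+9, +8], [+10, +11]. These grow by [+1, +3] each step.
step 7: [52, 10] + [+11, +14] → [63, 24]
step 8: [63, 24] + [+12, +17] → [75, 41]
step 9: [75, 41] + [+13, +20] → [88, 61]

[88, 61]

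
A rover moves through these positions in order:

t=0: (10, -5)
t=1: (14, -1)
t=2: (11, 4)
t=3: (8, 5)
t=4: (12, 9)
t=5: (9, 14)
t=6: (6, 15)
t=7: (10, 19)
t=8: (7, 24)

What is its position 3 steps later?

(5, 34)

Step-to-step displacements: (+4, +4), (-3, +5), (-3, +1), (+4, +4), (-3, +5), (-3, +1), (+4, +4), (-3, +5) — a repeating cycle of length 3.
step 9: apply (-3, +1) → (4, 25)
step 10: apply (+4, +4) → (8, 29)
step 11: apply (-3, +5) → (5, 34)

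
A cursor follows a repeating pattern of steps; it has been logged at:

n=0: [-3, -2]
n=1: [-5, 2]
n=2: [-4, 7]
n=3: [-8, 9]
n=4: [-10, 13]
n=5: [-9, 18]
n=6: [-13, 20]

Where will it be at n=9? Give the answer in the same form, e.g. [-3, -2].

The moves between consecutive positions are [-2, +4], [+1, +5], [-4, +2], [-2, +4], [+1, +5], [-4, +2]; they repeat the 3-cycle [[-2, +4], [+1, +5], [-4, +2]].
step 7: apply [-2, +4] → [-15, 24]
step 8: apply [+1, +5] → [-14, 29]
step 9: apply [-4, +2] → [-18, 31]

[-18, 31]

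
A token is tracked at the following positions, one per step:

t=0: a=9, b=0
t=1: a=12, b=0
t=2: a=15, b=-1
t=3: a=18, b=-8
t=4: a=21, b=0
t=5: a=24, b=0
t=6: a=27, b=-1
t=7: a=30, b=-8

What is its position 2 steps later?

a=36, b=0

The a coordinate changes by +3 each step, so at step 9 it is 9 + 9·(3) = 36.
The b coordinate repeats the cycle [0, 0, -1, -8] with period 4; step 9 mod 4 = 1, giving 0.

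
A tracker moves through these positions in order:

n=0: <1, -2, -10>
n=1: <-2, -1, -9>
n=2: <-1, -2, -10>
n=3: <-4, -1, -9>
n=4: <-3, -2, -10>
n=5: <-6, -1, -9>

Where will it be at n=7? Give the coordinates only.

<-8, -1, -9>

Step-to-step displacements: <-3, +1, +1>, <+1, -1, -1>, <-3, +1, +1>, <+1, -1, -1>, <-3, +1, +1> — a repeating cycle of length 2.
step 6: apply <+1, -1, -1> → <-5, -2, -10>
step 7: apply <-3, +1, +1> → <-8, -1, -9>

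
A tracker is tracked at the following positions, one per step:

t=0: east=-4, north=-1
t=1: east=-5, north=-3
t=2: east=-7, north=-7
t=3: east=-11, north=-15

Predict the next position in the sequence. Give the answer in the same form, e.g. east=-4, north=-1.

east=-19, north=-31

Step-to-step displacements: (-1, -2), (-2, -4), (-4, -8); each is 2× the previous.
step 4: east=-11, north=-15 + (-8, -16) → east=-19, north=-31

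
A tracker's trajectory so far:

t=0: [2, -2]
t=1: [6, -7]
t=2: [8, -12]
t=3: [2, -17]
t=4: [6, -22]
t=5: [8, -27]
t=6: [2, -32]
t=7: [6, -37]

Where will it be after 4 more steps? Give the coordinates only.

[8, -57]

The first coordinate repeats the cycle [2, 6, 8] with period 3; step 11 mod 3 = 2, giving 8.
The second coordinate changes by -5 each step, so at step 11 it is -2 + 11·(-5) = -57.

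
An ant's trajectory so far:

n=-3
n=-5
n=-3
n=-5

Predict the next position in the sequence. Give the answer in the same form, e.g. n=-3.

Consecutive displacements -2, +2, -2 scale by a factor of -1 each step.
step 4: -5 + 2 → n=-3

n=-3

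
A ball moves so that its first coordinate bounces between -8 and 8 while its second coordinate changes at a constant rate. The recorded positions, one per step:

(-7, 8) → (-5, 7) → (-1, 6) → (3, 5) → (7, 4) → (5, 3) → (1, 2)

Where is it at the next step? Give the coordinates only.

(-3, 1)

The first coordinate reflects between -8 and 8, moving 4 per step.
  step 7: 1 → -3
The second coordinate changes by -1 each step: at step 7 it is 1.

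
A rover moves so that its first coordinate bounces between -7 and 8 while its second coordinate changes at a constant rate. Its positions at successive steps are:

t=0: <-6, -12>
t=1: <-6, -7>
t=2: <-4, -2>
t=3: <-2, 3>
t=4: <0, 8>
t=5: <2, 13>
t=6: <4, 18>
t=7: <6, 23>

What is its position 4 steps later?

<2, 43>

The first coordinate travels 2 per step and bounces off the walls at -7 and 8.
  step 8: 6 → 8
  step 9: 8 → 6
  step 10: 6 → 4
  step 11: 4 → 2
The second coordinate changes by +5 each step: at step 11 it is 43.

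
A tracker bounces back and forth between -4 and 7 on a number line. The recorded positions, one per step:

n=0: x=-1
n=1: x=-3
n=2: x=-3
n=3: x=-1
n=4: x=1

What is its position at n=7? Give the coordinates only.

x=7

The value travels 2 per step and bounces off the walls at -4 and 7.
  step 5: 1 → 3
  step 6: 3 → 5
  step 7: 5 → 7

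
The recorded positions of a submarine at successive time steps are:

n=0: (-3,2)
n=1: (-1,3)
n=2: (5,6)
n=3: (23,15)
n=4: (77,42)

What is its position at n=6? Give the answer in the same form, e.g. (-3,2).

Step-to-step displacements: (+2,+1), (+6,+3), (+18,+9), (+54,+27); each is 3× the previous.
step 5: (77,42) + (+162,+81) → (239,123)
step 6: (239,123) + (+486,+243) → (725,366)

(725,366)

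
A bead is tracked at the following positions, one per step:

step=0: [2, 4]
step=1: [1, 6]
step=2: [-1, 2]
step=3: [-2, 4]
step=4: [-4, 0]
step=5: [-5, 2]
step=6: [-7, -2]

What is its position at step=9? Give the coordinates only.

Differencing gives [-1, +2], [-2, -4], [-1, +2], [-2, -4], [-1, +2], [-2, -4]. This is the pattern [-1, +2], [-2, -4] repeated.
step 7: apply [-1, +2] → [-8, 0]
step 8: apply [-2, -4] → [-10, -4]
step 9: apply [-1, +2] → [-11, -2]

[-11, -2]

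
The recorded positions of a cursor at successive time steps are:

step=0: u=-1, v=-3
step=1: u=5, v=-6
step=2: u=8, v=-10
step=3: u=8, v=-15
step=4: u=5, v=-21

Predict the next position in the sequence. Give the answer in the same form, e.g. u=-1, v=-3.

First differences are (+6, -3), (+3, -4), (+0, -5), (-3, -6); their common second difference is (-3, -1) (constant acceleration).
step 5: u=5, v=-21 + (-6, -7) → u=-1, v=-28

u=-1, v=-28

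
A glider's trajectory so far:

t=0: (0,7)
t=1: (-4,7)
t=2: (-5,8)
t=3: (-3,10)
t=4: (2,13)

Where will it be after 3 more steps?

Successive displacements: (-4,+0), (-1,+1), (+2,+2), (+5,+3) — each changes by (+3,+1).
step 5: (2,13) + (+8,+4) → (10,17)
step 6: (10,17) + (+11,+5) → (21,22)
step 7: (21,22) + (+14,+6) → (35,28)

(35,28)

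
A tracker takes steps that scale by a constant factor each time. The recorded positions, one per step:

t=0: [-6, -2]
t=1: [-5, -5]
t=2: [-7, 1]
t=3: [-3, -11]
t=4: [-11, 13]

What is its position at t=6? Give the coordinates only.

[-27, 61]

Step-to-step displacements: [+1, -3], [-2, +6], [+4, -12], [-8, +24]; each is -2× the previous.
step 5: [-11, 13] + [+16, -48] → [5, -35]
step 6: [5, -35] + [-32, +96] → [-27, 61]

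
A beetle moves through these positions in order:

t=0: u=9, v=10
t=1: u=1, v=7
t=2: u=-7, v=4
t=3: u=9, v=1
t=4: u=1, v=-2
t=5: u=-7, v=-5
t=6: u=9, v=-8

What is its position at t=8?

u=-7, v=-14

U: cycles through 9, 1, -7 every 3 steps. Step 8 lands at position 2 of the cycle → -7.
V: linear, -3 per step → -14 at step 8.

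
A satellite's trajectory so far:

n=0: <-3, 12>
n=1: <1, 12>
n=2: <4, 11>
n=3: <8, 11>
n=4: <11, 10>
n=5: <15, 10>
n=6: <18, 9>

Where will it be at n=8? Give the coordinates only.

<25, 8>

Differencing gives <+4, +0>, <+3, -1>, <+4, +0>, <+3, -1>, <+4, +0>, <+3, -1>. This is the pattern <+4, +0>, <+3, -1> repeated.
step 7: apply <+4, +0> → <22, 9>
step 8: apply <+3, -1> → <25, 8>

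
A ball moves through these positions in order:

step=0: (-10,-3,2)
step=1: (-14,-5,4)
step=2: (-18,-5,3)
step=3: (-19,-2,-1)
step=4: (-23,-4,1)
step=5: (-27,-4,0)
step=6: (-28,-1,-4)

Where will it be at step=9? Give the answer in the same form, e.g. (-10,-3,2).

(-37,0,-7)

Step-to-step displacements: (-4,-2,+2), (-4,+0,-1), (-1,+3,-4), (-4,-2,+2), (-4,+0,-1), (-1,+3,-4) — a repeating cycle of length 3.
step 7: apply (-4,-2,+2) → (-32,-3,-2)
step 8: apply (-4,+0,-1) → (-36,-3,-3)
step 9: apply (-1,+3,-4) → (-37,0,-7)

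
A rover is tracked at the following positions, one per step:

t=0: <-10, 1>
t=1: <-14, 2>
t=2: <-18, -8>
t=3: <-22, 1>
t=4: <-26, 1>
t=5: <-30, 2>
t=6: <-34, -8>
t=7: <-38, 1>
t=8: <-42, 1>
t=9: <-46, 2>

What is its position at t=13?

First: linear, -4 per step → -62 at step 13.
Second: cycles through 1, 2, -8, 1 every 4 steps. Step 13 lands at position 1 of the cycle → 2.

<-62, 2>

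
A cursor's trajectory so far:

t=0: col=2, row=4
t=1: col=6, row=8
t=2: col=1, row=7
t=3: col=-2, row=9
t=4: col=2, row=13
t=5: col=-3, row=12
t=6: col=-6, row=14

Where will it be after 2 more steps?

col=-7, row=17

The moves between consecutive positions are (+4,+4), (-5,-1), (-3,+2), (+4,+4), (-5,-1), (-3,+2); they repeat the 3-cycle [(+4,+4), (-5,-1), (-3,+2)].
step 7: apply (+4,+4) → col=-2, row=18
step 8: apply (-5,-1) → col=-7, row=17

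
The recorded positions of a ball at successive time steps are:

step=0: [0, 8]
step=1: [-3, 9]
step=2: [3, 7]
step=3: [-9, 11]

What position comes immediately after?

[15, 3]

Step-to-step displacements: [-3, +1], [+6, -2], [-12, +4]; each is -2× the previous.
step 4: [-9, 11] + [+24, -8] → [15, 3]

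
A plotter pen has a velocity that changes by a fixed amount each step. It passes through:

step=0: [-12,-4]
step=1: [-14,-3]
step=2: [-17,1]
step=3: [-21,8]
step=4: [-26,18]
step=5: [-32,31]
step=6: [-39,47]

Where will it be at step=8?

[-56,88]

Successive displacements: [-2,+1], [-3,+4], [-4,+7], [-5,+10], [-6,+13], [-7,+16] — each changes by [-1,+3].
step 7: [-39,47] + [-8,+19] → [-47,66]
step 8: [-47,66] + [-9,+22] → [-56,88]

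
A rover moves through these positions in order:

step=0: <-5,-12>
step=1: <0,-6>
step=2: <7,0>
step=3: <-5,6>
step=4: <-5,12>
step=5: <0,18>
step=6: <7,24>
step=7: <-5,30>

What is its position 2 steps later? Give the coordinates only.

First: cycles through -5, 0, 7, -5 every 4 steps. Step 9 lands at position 1 of the cycle → 0.
Second: linear, +6 per step → 42 at step 9.

<0,42>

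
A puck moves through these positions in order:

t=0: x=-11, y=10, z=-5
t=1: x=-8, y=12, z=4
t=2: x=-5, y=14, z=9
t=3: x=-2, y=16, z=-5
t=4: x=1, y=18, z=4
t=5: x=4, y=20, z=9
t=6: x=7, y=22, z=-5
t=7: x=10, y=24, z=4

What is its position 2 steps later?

X: linear, +3 per step → 16 at step 9.
Y: linear, +2 per step → 28 at step 9.
Z: cycles through -5, 4, 9 every 3 steps. Step 9 lands at position 0 of the cycle → -5.

x=16, y=28, z=-5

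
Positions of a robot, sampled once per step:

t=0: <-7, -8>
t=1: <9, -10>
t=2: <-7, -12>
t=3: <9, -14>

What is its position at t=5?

<9, -18>

First: cycles through -7, 9 every 2 steps. Step 5 lands at position 1 of the cycle → 9.
Second: linear, -2 per step → -18 at step 5.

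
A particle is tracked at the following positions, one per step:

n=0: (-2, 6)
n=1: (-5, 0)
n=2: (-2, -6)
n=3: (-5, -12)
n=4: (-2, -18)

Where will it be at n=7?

(-5, -36)

First: cycles through -2, -5 every 2 steps. Step 7 lands at position 1 of the cycle → -5.
Second: linear, -6 per step → -36 at step 7.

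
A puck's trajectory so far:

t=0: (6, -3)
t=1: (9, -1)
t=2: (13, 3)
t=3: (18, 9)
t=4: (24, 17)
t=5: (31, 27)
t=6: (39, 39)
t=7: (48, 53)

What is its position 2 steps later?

(69, 87)

Successive displacements: (+3, +2), (+4, +4), (+5, +6), (+6, +8), (+7, +10), (+8, +12), (+9, +14) — each changes by (+1, +2).
step 8: (48, 53) + (+10, +16) → (58, 69)
step 9: (58, 69) + (+11, +18) → (69, 87)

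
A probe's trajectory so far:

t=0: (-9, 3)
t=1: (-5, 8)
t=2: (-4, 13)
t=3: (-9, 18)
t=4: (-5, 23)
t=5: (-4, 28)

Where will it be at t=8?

First: cycles through -9, -5, -4 every 3 steps. Step 8 lands at position 2 of the cycle → -4.
Second: linear, +5 per step → 43 at step 8.

(-4, 43)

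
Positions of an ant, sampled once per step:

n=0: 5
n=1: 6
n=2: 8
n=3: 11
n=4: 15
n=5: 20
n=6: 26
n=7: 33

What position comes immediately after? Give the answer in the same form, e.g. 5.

Taking differences between consecutive positions: +1, +2, +3, +4, +5, +6, +7. These grow by +1 each step.
step 8: 33 + 8 → 41

41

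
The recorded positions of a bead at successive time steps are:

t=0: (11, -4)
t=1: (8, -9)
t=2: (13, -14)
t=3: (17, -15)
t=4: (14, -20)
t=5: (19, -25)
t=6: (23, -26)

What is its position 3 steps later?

(29, -37)

Step-to-step displacements: (-3, -5), (+5, -5), (+4, -1), (-3, -5), (+5, -5), (+4, -1) — a repeating cycle of length 3.
step 7: apply (-3, -5) → (20, -31)
step 8: apply (+5, -5) → (25, -36)
step 9: apply (+4, -1) → (29, -37)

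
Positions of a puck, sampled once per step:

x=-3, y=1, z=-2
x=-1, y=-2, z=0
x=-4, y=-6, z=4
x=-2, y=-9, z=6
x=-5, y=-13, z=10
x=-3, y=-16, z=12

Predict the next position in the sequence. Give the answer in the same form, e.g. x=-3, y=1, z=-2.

Step-to-step displacements: (+2,-3,+2), (-3,-4,+4), (+2,-3,+2), (-3,-4,+4), (+2,-3,+2) — a repeating cycle of length 2.
step 6: apply (-3,-4,+4) → x=-6, y=-20, z=16

x=-6, y=-20, z=16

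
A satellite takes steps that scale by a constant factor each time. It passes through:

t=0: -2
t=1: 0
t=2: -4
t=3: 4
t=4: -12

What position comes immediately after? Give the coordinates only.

20

The jumps are +2, -4, +8, -16 — a geometric progression with ratio -2.
step 5: -12 + 32 → 20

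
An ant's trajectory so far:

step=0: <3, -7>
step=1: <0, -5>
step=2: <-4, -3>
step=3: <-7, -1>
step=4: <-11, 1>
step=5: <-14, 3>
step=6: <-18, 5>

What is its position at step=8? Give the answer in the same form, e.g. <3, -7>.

Step-to-step displacements: <-3, +2>, <-4, +2>, <-3, +2>, <-4, +2>, <-3, +2>, <-4, +2> — a repeating cycle of length 2.
step 7: apply <-3, +2> → <-21, 7>
step 8: apply <-4, +2> → <-25, 9>

<-25, 9>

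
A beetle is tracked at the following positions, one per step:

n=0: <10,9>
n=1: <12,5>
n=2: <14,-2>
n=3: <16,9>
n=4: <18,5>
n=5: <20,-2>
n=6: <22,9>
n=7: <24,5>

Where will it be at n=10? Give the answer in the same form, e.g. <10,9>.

First: linear, +2 per step → 30 at step 10.
Second: cycles through 9, 5, -2 every 3 steps. Step 10 lands at position 1 of the cycle → 5.

<30,5>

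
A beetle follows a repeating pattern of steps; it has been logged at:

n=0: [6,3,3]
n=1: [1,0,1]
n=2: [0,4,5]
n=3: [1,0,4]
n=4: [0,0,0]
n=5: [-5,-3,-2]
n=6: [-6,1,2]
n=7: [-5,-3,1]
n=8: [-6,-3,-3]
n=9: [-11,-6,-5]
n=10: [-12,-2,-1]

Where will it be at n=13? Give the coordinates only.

[-17,-9,-8]

Differencing gives [-5,-3,-2], [-1,+4,+4], [+1,-4,-1], [-1,+0,-4], [-5,-3,-2], [-1,+4,+4], [+1,-4,-1], [-1,+0,-4], [-5,-3,-2], [-1,+4,+4]. This is the pattern [-5,-3,-2], [-1,+4,+4], [+1,-4,-1], [-1,+0,-4] repeated.
step 11: apply [+1,-4,-1] → [-11,-6,-2]
step 12: apply [-1,+0,-4] → [-12,-6,-6]
step 13: apply [-5,-3,-2] → [-17,-9,-8]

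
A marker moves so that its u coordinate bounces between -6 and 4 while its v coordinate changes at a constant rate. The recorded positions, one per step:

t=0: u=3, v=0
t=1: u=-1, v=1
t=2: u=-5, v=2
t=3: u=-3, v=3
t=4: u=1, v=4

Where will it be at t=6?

u=-1, v=6

The u coordinate reflects between -6 and 4, moving 4 per step.
  step 5: 1 → 3
  step 6: 3 → -1
The v coordinate changes by +1 each step: at step 6 it is 6.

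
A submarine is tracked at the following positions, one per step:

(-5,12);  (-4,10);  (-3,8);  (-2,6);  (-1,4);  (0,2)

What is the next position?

The position changes by (+1,-2) every step.
step 6: (0,2) + (+1,-2) → (1,0)

(1,0)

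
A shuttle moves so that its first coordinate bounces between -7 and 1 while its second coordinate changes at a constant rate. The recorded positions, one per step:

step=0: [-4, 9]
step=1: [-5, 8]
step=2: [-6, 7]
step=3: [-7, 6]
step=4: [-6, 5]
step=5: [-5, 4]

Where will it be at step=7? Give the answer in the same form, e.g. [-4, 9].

[-3, 2]

The first coordinate travels 1 per step and bounces off the walls at -7 and 1.
  step 6: -5 → -4
  step 7: -4 → -3
The second coordinate changes by -1 each step: at step 7 it is 2.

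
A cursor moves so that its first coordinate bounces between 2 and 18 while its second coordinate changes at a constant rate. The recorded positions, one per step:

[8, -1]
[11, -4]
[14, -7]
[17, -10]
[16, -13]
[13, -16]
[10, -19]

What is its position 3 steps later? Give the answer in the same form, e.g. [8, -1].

The first coordinate travels 3 per step and bounces off the walls at 2 and 18.
  step 7: 10 → 7
  step 8: 7 → 4
  step 9: 4 → 3
The second coordinate changes by -3 each step: at step 9 it is -28.

[3, -28]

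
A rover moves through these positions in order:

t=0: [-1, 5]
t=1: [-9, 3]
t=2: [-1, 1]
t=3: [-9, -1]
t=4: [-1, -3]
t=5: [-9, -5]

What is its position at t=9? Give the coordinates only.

[-9, -13]

The first coordinate repeats the cycle [-1, -9] with period 2; step 9 mod 2 = 1, giving -9.
The second coordinate changes by -2 each step, so at step 9 it is 5 + 9·(-2) = -13.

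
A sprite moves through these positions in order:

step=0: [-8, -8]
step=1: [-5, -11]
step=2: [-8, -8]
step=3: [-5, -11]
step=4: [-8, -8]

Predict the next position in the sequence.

[-5, -11]

Consecutive displacements [+3, -3], [-3, +3], [+3, -3], [-3, +3] scale by a factor of -1 each step.
step 5: [-8, -8] + [+3, -3] → [-5, -11]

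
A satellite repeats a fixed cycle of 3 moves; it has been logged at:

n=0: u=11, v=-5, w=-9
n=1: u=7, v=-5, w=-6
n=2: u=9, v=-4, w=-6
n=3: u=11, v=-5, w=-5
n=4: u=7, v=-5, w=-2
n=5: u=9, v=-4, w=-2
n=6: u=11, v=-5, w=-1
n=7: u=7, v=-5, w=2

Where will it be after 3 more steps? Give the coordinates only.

u=7, v=-5, w=6

Step-to-step displacements: (-4, +0, +3), (+2, +1, +0), (+2, -1, +1), (-4, +0, +3), (+2, +1, +0), (+2, -1, +1), (-4, +0, +3) — a repeating cycle of length 3.
step 8: apply (+2, +1, +0) → u=9, v=-4, w=2
step 9: apply (+2, -1, +1) → u=11, v=-5, w=3
step 10: apply (-4, +0, +3) → u=7, v=-5, w=6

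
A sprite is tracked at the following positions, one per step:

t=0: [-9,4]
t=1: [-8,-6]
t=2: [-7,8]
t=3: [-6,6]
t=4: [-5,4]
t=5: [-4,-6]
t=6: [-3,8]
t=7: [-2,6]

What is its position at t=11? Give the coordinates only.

First: linear, +1 per step → 2 at step 11.
Second: cycles through 4, -6, 8, 6 every 4 steps. Step 11 lands at position 3 of the cycle → 6.

[2,6]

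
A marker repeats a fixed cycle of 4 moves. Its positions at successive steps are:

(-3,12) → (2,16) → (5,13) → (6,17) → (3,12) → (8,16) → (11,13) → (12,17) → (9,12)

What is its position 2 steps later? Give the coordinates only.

Step-to-step displacements: (+5,+4), (+3,-3), (+1,+4), (-3,-5), (+5,+4), (+3,-3), (+1,+4), (-3,-5) — a repeating cycle of length 4.
step 9: apply (+5,+4) → (14,16)
step 10: apply (+3,-3) → (17,13)

(17,13)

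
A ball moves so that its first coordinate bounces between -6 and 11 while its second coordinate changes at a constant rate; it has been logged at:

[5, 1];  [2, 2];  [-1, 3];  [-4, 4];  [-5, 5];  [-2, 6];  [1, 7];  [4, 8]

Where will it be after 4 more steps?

The first coordinate travels 3 per step and bounces off the walls at -6 and 11.
  step 8: 4 → 7
  step 9: 7 → 10
  step 10: 10 → 9
  step 11: 9 → 6
The second coordinate changes by +1 each step: at step 11 it is 12.

[6, 12]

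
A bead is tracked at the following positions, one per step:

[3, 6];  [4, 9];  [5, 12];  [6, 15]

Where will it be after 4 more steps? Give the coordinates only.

The position changes by [+1, +3] every step.
step 4: [6, 15] + [+1, +3] → [7, 18]
step 5: [7, 18] + [+1, +3] → [8, 21]
step 6: [8, 21] + [+1, +3] → [9, 24]
step 7: [9, 24] + [+1, +3] → [10, 27]

[10, 27]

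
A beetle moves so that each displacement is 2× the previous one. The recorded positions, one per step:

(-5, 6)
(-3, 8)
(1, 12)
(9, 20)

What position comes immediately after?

(25, 36)

Consecutive displacements (+2, +2), (+4, +4), (+8, +8) scale by a factor of 2 each step.
step 4: (9, 20) + (+16, +16) → (25, 36)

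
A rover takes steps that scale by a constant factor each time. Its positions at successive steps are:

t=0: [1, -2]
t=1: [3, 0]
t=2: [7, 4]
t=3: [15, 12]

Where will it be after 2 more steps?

[63, 60]

Consecutive displacements [+2, +2], [+4, +4], [+8, +8] scale by a factor of 2 each step.
step 4: [15, 12] + [+16, +16] → [31, 28]
step 5: [31, 28] + [+32, +32] → [63, 60]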